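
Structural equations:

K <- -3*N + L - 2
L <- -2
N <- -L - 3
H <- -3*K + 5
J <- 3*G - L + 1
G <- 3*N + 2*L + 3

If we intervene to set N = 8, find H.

89

do(N=8) replaces the equation N <- -L - 3 with the constant N = 8.
K = -3*N + L - 2  [with N=8, L=-2]  = -28
H = -3*K + 5  [with K=-28]  = 89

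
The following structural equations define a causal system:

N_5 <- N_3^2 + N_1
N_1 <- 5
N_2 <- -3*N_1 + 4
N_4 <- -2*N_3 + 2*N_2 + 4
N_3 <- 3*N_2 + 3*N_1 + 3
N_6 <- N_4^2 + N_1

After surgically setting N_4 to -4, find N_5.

Intervening sets N_4 = -4 and removes its equation (N_4 <- -2*N_3 + 2*N_2 + 4).
No directed path runs from N_4 to N_5, so N_5 keeps its natural value.
N_2 = -3*N_1 + 4  [with N_1=5]  = -11
N_3 = 3*N_2 + 3*N_1 + 3  [with N_2=-11, N_1=5]  = -15
N_5 = N_3^2 + N_1  [with N_3=-15, N_1=5]  = 230

230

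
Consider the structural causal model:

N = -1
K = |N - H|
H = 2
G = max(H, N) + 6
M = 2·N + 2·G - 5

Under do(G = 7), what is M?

7

The intervention breaks the incoming arrows to G: G = max(H, N) + 6 no longer applies, and G = 7.
M = 2·N + 2·G - 5  [with N=-1, G=7]  = 7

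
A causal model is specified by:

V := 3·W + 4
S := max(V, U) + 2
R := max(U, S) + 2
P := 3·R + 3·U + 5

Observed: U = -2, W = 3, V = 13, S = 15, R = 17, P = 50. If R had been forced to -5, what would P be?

-16

The intervention breaks the incoming arrows to R: R := max(U, S) + 2 no longer applies, and R = -5.
P = 3·R + 3·U + 5  [with R=-5, U=-2]  = -16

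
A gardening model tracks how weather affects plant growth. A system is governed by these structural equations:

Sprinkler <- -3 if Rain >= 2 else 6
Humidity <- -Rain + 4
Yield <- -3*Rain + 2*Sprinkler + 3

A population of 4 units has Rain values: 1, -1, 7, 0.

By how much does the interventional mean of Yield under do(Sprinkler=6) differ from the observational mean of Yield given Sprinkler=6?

Under do(Sprinkler=6), Sprinkler's equation is replaced by Sprinkler=6 for every unit. Per-unit Yield: 12, 18, -6, 15. Mean = 9.75.
Observing Sprinkler=6 restricts to units where Sprinkler's equation naturally yields 6: Rain ∈ {1, -1, 0}. In that subpopulation Yield = 12, 18, 15, mean 15.
Difference = 9.75 − 15 = -5.25.

-5.25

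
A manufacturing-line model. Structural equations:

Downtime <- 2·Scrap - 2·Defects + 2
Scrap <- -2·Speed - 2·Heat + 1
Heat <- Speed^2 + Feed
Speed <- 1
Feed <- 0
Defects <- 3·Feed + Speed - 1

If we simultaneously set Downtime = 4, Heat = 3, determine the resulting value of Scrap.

-7

Under do(Downtime = 4, Heat = 3), each intervened variable's structural equation is replaced by its fixed value.
Scrap = -2·Speed - 2·Heat + 1  [with Speed=1, Heat=3]  = -7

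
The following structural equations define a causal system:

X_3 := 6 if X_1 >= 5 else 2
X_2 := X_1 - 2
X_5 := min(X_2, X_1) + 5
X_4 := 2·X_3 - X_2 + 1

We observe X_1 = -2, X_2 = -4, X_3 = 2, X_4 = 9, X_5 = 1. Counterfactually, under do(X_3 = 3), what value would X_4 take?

11

The intervention breaks the incoming arrows to X_3: X_3 := 6 if X_1 >= 5 else 2 no longer applies, and X_3 = 3.
X_2 = X_1 - 2  [with X_1=-2]  = -4
X_4 = 2·X_3 - X_2 + 1  [with X_3=3, X_2=-4]  = 11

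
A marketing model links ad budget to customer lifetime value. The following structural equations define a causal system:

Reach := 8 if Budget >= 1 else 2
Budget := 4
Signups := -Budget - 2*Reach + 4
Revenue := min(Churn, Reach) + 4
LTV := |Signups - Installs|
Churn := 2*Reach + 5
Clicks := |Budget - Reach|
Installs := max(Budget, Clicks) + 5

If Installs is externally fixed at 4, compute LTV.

20

do(Installs=4) replaces the equation Installs := max(Budget, Clicks) + 5 with the constant Installs = 4.
Reach = 8 if Budget >= 1 else 2  [with Budget=4]  = 8
Signups = -Budget - 2*Reach + 4  [with Budget=4, Reach=8]  = -16
LTV = |Signups - Installs|  [with Signups=-16, Installs=4]  = 20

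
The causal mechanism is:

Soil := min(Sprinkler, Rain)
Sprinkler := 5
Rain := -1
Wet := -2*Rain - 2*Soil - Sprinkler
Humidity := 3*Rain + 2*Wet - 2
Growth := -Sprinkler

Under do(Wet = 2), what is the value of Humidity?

Under do(Wet=2), the mechanism Wet := -2*Rain - 2*Soil - Sprinkler is discarded; Wet is fixed at 2.
Humidity = 3*Rain + 2*Wet - 2  [with Rain=-1, Wet=2]  = -1

-1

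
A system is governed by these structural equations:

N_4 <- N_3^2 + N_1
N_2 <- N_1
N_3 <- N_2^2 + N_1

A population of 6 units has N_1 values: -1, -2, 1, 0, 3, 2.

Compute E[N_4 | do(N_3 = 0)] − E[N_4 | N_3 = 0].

The intervention sets N_3=0 in all 6 units regardless of N_1. Recomputing N_4 per unit gives -1, -2, 1, 0, 3, 2; average 0.5.
Observing N_3=0 restricts to units where N_3's equation naturally yields 0: N_1 ∈ {-1, 0}. In that subpopulation N_4 = -1, 0, mean -0.5.
Difference = 0.5 − (-0.5) = 1.

1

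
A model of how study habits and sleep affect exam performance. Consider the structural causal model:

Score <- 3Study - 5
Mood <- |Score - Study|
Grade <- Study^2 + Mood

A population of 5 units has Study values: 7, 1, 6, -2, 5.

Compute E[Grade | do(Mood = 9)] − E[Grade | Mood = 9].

-3.5

The intervention sets Mood=9 in all 5 units regardless of Study. Recomputing Grade per unit gives 58, 10, 45, 13, 34; average 32.
Conditioning on Mood=9 selects the 2 unit(s) with Study ∈ {7, -2}. Their Grade values: 58, 13. Mean = 35.5.
Difference = 32 − 35.5 = -3.5.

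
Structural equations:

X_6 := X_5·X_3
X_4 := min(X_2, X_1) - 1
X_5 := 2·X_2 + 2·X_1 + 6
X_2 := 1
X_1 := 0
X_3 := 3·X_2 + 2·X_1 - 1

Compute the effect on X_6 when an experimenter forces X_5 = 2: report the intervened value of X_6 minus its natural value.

-12

The intervention breaks the incoming arrows to X_5: X_5 := 2·X_2 + 2·X_1 + 6 no longer applies, and X_5 = 2.
X_3 = 3·X_2 + 2·X_1 - 1  [with X_2=1, X_1=0]  = 2
X_6 = X_5·X_3  [with X_5=2, X_3=2]  = 4
Without intervention: X_3 = 3·X_2 + 2·X_1 - 1  [with X_2=1, X_1=0]  = 2; X_5 = 2·X_2 + 2·X_1 + 6  [with X_2=1, X_1=0]  = 8; X_6 = X_5·X_3  [with X_5=8, X_3=2]  = 16.
Change = 4 − 16 = -12.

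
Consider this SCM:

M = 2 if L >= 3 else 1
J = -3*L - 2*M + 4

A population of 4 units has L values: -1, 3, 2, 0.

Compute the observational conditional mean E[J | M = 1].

E[J|M=1] averages over only the 3 units with M=1 (L = -1, 2, 0): J = 5, -4, 2, mean 1.

1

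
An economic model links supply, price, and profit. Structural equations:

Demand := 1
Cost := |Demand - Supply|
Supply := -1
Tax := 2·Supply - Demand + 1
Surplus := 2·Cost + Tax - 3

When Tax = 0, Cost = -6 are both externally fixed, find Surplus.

-15

The joint intervention fixes Tax = 0, Cost = -6, removing each variable's own equation.
Surplus = 2·Cost + Tax - 3  [with Cost=-6, Tax=0]  = -15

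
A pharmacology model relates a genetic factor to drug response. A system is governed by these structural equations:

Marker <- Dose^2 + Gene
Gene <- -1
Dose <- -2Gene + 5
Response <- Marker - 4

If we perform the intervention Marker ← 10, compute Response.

6

The intervention breaks the incoming arrows to Marker: Marker <- Dose^2 + Gene no longer applies, and Marker = 10.
Response = Marker - 4  [with Marker=10]  = 6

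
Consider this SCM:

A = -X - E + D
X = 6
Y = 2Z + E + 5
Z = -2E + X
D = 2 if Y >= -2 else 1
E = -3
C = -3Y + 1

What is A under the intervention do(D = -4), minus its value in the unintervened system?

-6

Intervening sets D = -4 and removes its equation (D = 2 if Y >= -2 else 1).
A = -X - E + D  [with X=6, E=-3, D=-4]  = -7
Without intervention: Z = -2E + X  [with E=-3, X=6]  = 12; Y = 2Z + E + 5  [with Z=12, E=-3]  = 26; D = 2 if Y >= -2 else 1  [with Y=26]  = 2; A = -X - E + D  [with X=6, E=-3, D=2]  = -1.
Change = -7 − (-1) = -6.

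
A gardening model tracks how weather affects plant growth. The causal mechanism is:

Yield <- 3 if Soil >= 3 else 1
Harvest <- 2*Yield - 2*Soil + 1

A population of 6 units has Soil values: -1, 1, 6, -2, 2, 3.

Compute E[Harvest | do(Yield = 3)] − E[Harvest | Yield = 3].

do(Yield=3) breaks Yield's dependence on Soil. With Yield=3 fixed, Harvest across the units is 9, 5, -5, 11, 3, 1, mean 4.
E[Harvest|Yield=3] averages over only the 2 units with Yield=3 (Soil = 6, 3): Harvest = -5, 1, mean -2.
Difference = 4 − (-2) = 6.

6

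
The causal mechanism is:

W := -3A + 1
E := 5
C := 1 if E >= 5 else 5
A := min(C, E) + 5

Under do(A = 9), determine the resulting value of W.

-26

The intervention breaks the incoming arrows to A: A := min(C, E) + 5 no longer applies, and A = 9.
W = -3A + 1  [with A=9]  = -26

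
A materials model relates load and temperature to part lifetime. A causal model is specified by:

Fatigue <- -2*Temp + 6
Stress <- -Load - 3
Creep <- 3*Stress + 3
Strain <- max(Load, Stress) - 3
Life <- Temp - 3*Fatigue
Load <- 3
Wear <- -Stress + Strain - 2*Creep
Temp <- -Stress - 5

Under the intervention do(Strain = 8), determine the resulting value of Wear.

The intervention breaks the incoming arrows to Strain: Strain <- max(Load, Stress) - 3 no longer applies, and Strain = 8.
Stress = -Load - 3  [with Load=3]  = -6
Creep = 3*Stress + 3  [with Stress=-6]  = -15
Wear = -Stress + Strain - 2*Creep  [with Stress=-6, Strain=8, Creep=-15]  = 44

44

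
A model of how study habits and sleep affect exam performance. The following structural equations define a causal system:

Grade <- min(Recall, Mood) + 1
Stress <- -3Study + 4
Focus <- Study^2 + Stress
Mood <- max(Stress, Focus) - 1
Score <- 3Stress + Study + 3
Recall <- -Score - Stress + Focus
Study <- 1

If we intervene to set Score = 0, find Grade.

The intervention breaks the incoming arrows to Score: Score <- 3Stress + Study + 3 no longer applies, and Score = 0.
Stress = -3Study + 4  [with Study=1]  = 1
Focus = Study^2 + Stress  [with Study=1, Stress=1]  = 2
Mood = max(Stress, Focus) - 1  [with Stress=1, Focus=2]  = 1
Recall = -Score - Stress + Focus  [with Score=0, Stress=1, Focus=2]  = 1
Grade = min(Recall, Mood) + 1  [with Recall=1, Mood=1]  = 2

2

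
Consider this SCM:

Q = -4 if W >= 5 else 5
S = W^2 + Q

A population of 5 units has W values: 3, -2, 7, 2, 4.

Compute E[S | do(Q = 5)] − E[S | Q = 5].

do(Q=5) breaks Q's dependence on W. With Q=5 fixed, S across the units is 14, 9, 54, 9, 21, mean 21.4.
Conditioning on Q=5 selects the 4 unit(s) with W ∈ {3, -2, 2, 4}. Their S values: 14, 9, 9, 21. Mean = 13.25.
Difference = 21.4 − 13.25 = 8.15.

8.15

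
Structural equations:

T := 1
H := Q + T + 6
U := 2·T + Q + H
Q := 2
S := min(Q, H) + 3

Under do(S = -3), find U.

13

The intervention breaks the incoming arrows to S: S := min(Q, H) + 3 no longer applies, and S = -3.
Since U is not a descendant of the intervened variable, it is unaffected.
H = Q + T + 6  [with Q=2, T=1]  = 9
U = 2·T + Q + H  [with T=1, Q=2, H=9]  = 13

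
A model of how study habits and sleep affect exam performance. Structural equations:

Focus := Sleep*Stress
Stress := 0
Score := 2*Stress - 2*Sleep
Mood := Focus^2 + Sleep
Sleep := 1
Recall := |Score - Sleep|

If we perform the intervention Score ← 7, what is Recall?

6

Under do(Score=7), the mechanism Score := 2*Stress - 2*Sleep is discarded; Score is fixed at 7.
Recall = |Score - Sleep|  [with Score=7, Sleep=1]  = 6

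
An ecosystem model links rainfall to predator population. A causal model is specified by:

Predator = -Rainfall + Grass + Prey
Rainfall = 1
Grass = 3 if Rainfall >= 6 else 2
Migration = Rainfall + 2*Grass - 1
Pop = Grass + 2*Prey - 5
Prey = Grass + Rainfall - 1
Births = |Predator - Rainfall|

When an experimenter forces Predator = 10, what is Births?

9

Intervening sets Predator = 10 and removes its equation (Predator = -Rainfall + Grass + Prey).
Births = |Predator - Rainfall|  [with Predator=10, Rainfall=1]  = 9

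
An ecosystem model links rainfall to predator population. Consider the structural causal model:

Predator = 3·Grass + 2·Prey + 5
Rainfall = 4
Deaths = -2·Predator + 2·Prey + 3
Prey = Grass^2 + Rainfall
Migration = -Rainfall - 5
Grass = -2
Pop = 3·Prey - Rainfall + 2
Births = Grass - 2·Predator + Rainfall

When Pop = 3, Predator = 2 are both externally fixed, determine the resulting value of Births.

-2

Setting Pop = 3, Predator = 2 by intervention discards those variables' equations.
Births = Grass - 2·Predator + Rainfall  [with Grass=-2, Predator=2, Rainfall=4]  = -2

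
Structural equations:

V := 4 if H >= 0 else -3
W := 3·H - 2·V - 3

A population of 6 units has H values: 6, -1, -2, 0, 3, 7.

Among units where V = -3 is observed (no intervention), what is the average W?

Observing V=-3 restricts to units where V's equation naturally yields -3: H ∈ {-1, -2}. In that subpopulation W = 0, -3, mean -1.5.

-1.5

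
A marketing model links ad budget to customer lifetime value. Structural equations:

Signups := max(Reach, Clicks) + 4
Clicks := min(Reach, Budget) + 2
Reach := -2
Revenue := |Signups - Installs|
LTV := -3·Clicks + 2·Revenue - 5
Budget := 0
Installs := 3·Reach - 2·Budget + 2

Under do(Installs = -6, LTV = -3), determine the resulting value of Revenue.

The joint intervention fixes Installs = -6, LTV = -3, removing each variable's own equation.
Clicks = min(Reach, Budget) + 2  [with Reach=-2, Budget=0]  = 0
Signups = max(Reach, Clicks) + 4  [with Reach=-2, Clicks=0]  = 4
Revenue = |Signups - Installs|  [with Signups=4, Installs=-6]  = 10

10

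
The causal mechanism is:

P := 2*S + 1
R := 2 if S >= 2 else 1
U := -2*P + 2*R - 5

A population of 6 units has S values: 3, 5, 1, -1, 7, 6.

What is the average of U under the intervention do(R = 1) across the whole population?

Under do(R=1), R's equation is replaced by R=1 for every unit. Per-unit U: -17, -25, -9, -1, -33, -29. Mean = -19.

-19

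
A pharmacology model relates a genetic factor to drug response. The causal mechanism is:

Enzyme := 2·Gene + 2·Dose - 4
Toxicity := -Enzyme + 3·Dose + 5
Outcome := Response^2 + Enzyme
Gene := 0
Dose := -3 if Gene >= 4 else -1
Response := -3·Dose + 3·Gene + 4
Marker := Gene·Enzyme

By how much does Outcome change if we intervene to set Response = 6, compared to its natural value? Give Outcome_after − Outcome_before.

-13

Under do(Response=6), the mechanism Response := -3·Dose + 3·Gene + 4 is discarded; Response is fixed at 6.
Dose = -3 if Gene >= 4 else -1  [with Gene=0]  = -1
Enzyme = 2·Gene + 2·Dose - 4  [with Gene=0, Dose=-1]  = -6
Outcome = Response^2 + Enzyme  [with Response=6, Enzyme=-6]  = 30
Without intervention: Dose = -3 if Gene >= 4 else -1  [with Gene=0]  = -1; Enzyme = 2·Gene + 2·Dose - 4  [with Gene=0, Dose=-1]  = -6; Response = -3·Dose + 3·Gene + 4  [with Dose=-1, Gene=0]  = 7; Outcome = Response^2 + Enzyme  [with Response=7, Enzyme=-6]  = 43.
Change = 30 − 43 = -13.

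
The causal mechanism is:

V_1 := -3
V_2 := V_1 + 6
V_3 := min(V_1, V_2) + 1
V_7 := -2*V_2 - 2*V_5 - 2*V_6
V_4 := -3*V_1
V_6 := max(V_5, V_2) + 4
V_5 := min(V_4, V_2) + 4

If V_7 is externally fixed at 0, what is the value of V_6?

11

Intervening sets V_7 = 0 and removes its equation (V_7 := -2*V_2 - 2*V_5 - 2*V_6).
Since V_6 is not a descendant of the intervened variable, it is unaffected.
V_2 = V_1 + 6  [with V_1=-3]  = 3
V_4 = -3*V_1  [with V_1=-3]  = 9
V_5 = min(V_4, V_2) + 4  [with V_4=9, V_2=3]  = 7
V_6 = max(V_5, V_2) + 4  [with V_5=7, V_2=3]  = 11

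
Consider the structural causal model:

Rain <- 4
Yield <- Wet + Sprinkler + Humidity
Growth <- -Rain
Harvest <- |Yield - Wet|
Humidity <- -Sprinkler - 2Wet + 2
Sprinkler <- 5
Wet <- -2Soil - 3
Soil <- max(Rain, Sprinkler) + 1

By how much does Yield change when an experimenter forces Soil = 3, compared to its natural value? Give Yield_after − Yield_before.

-6

The intervention breaks the incoming arrows to Soil: Soil <- max(Rain, Sprinkler) + 1 no longer applies, and Soil = 3.
Wet = -2Soil - 3  [with Soil=3]  = -9
Humidity = -Sprinkler - 2Wet + 2  [with Sprinkler=5, Wet=-9]  = 15
Yield = Wet + Sprinkler + Humidity  [with Wet=-9, Sprinkler=5, Humidity=15]  = 11
Without intervention: Soil = max(Rain, Sprinkler) + 1  [with Rain=4, Sprinkler=5]  = 6; Wet = -2Soil - 3  [with Soil=6]  = -15; Humidity = -Sprinkler - 2Wet + 2  [with Sprinkler=5, Wet=-15]  = 27; Yield = Wet + Sprinkler + Humidity  [with Wet=-15, Sprinkler=5, Humidity=27]  = 17.
Change = 11 − 17 = -6.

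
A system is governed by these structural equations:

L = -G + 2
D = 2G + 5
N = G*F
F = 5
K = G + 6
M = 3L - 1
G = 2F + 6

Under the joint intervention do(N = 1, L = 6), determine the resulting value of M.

17

Setting N = 1, L = 6 by intervention discards those variables' equations.
M = 3L - 1  [with L=6]  = 17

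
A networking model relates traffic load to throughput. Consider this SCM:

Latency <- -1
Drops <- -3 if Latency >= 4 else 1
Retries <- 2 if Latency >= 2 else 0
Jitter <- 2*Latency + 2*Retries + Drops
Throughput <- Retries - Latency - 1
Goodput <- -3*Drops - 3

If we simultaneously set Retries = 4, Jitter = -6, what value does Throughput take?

Setting Retries = 4, Jitter = -6 by intervention discards those variables' equations.
Throughput = Retries - Latency - 1  [with Retries=4, Latency=-1]  = 4

4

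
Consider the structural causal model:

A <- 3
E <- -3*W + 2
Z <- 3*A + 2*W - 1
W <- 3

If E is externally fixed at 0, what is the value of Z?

14

Under do(E=0), the mechanism E <- -3*W + 2 is discarded; E is fixed at 0.
Since Z is not a descendant of the intervened variable, it is unaffected.
Z = 3*A + 2*W - 1  [with A=3, W=3]  = 14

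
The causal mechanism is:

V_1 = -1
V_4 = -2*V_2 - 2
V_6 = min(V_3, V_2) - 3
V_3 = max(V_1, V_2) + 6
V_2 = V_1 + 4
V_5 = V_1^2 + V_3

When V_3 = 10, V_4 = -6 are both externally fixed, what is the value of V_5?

11

Setting V_3 = 10, V_4 = -6 by intervention discards those variables' equations.
V_5 = V_1^2 + V_3  [with V_1=-1, V_3=10]  = 11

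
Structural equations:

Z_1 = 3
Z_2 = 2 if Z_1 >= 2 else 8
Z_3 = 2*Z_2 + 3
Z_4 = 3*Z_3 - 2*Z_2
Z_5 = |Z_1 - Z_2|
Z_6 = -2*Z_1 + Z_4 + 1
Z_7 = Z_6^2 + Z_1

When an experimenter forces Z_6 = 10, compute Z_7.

Intervening sets Z_6 = 10 and removes its equation (Z_6 = -2*Z_1 + Z_4 + 1).
Z_7 = Z_6^2 + Z_1  [with Z_6=10, Z_1=3]  = 103

103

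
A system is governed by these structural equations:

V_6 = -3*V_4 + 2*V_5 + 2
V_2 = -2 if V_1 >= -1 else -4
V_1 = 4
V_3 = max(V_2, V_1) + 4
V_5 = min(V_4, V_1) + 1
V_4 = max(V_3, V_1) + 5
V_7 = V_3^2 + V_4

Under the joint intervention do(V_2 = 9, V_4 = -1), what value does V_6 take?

5

The joint intervention fixes V_2 = 9, V_4 = -1, removing each variable's own equation.
V_5 = min(V_4, V_1) + 1  [with V_4=-1, V_1=4]  = 0
V_6 = -3*V_4 + 2*V_5 + 2  [with V_4=-1, V_5=0]  = 5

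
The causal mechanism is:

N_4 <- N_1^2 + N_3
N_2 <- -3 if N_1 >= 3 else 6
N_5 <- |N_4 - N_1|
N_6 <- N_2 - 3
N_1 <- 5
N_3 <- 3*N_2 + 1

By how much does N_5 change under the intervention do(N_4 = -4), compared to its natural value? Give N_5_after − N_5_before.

Intervening sets N_4 = -4 and removes its equation (N_4 <- N_1^2 + N_3).
N_5 = |N_4 - N_1|  [with N_4=-4, N_1=5]  = 9
Without intervention: N_2 = -3 if N_1 >= 3 else 6  [with N_1=5]  = -3; N_3 = 3*N_2 + 1  [with N_2=-3]  = -8; N_4 = N_1^2 + N_3  [with N_1=5, N_3=-8]  = 17; N_5 = |N_4 - N_1|  [with N_4=17, N_1=5]  = 12.
Change = 9 − 12 = -3.

-3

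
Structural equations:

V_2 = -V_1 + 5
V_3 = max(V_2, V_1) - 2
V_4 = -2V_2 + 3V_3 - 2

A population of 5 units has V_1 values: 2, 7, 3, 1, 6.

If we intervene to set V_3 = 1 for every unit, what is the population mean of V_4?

Every unit gets V_3=1 under the intervention. V_4 values become -5, 5, -3, -7, 3; E[V_4|do(V_3=1)] = -1.4.

-1.4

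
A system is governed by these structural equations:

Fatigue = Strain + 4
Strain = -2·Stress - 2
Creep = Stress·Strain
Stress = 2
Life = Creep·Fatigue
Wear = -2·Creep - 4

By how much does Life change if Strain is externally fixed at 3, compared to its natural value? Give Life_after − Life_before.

18

Under do(Strain=3), the mechanism Strain = -2·Stress - 2 is discarded; Strain is fixed at 3.
Creep = Stress·Strain  [with Stress=2, Strain=3]  = 6
Fatigue = Strain + 4  [with Strain=3]  = 7
Life = Creep·Fatigue  [with Creep=6, Fatigue=7]  = 42
Without intervention: Strain = -2·Stress - 2  [with Stress=2]  = -6; Creep = Stress·Strain  [with Stress=2, Strain=-6]  = -12; Fatigue = Strain + 4  [with Strain=-6]  = -2; Life = Creep·Fatigue  [with Creep=-12, Fatigue=-2]  = 24.
Change = 42 − 24 = 18.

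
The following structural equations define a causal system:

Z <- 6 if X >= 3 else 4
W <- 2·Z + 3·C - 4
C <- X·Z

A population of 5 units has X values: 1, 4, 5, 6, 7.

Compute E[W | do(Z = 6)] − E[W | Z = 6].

-16.2

The intervention sets Z=6 in all 5 units regardless of X. Recomputing W per unit gives 26, 80, 98, 116, 134; average 90.8.
Conditioning on Z=6 selects the 4 unit(s) with X ∈ {4, 5, 6, 7}. Their W values: 80, 98, 116, 134. Mean = 107.
Difference = 90.8 − 107 = -16.2.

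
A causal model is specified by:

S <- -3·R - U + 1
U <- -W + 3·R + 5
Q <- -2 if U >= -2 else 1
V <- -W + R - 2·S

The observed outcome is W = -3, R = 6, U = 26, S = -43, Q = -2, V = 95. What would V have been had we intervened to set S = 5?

Under do(S=5), the mechanism S <- -3·R - U + 1 is discarded; S is fixed at 5.
V = -W + R - 2·S  [with W=-3, R=6, S=5]  = -1

-1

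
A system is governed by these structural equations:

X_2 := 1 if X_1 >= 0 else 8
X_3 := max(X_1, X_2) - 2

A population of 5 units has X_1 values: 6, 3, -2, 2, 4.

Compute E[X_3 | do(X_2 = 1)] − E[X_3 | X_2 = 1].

-0.55

Under do(X_2=1), X_2's equation is replaced by X_2=1 for every unit. Per-unit X_3: 4, 1, -1, 0, 2. Mean = 1.2.
E[X_3|X_2=1] averages over only the 4 units with X_2=1 (X_1 = 6, 3, 2, 4): X_3 = 4, 1, 0, 2, mean 1.75.
Difference = 1.2 − 1.75 = -0.55.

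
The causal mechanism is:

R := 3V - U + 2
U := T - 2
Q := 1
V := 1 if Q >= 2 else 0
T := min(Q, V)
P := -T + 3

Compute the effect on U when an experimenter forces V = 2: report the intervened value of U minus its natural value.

do(V=2) replaces the equation V := 1 if Q >= 2 else 0 with the constant V = 2.
T = min(Q, V)  [with Q=1, V=2]  = 1
U = T - 2  [with T=1]  = -1
Without intervention: V = 1 if Q >= 2 else 0  [with Q=1]  = 0; T = min(Q, V)  [with Q=1, V=0]  = 0; U = T - 2  [with T=0]  = -2.
Change = -1 − (-2) = 1.

1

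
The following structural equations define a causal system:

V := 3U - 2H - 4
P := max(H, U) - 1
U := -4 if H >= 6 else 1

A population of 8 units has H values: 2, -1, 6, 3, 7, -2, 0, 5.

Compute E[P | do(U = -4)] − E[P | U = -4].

-4

The intervention sets U=-4 in all 8 units regardless of H. Recomputing P per unit gives 1, -2, 5, 2, 6, -3, -1, 4; average 1.5.
E[P|U=-4] averages over only the 2 units with U=-4 (H = 6, 7): P = 5, 6, mean 5.5.
Difference = 1.5 − 5.5 = -4.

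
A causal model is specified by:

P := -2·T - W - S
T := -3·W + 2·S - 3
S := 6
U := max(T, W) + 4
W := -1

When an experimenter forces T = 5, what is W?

Under do(T=5), the mechanism T := -3·W + 2·S - 3 is discarded; T is fixed at 5.
Since W is not a descendant of the intervened variable, it is unaffected.

-1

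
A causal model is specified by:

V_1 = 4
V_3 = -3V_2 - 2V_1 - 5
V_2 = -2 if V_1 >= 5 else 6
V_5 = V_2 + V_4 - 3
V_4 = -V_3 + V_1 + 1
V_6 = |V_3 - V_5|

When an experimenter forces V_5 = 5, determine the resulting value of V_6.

The intervention breaks the incoming arrows to V_5: V_5 = V_2 + V_4 - 3 no longer applies, and V_5 = 5.
V_2 = -2 if V_1 >= 5 else 6  [with V_1=4]  = 6
V_3 = -3V_2 - 2V_1 - 5  [with V_2=6, V_1=4]  = -31
V_6 = |V_3 - V_5|  [with V_3=-31, V_5=5]  = 36

36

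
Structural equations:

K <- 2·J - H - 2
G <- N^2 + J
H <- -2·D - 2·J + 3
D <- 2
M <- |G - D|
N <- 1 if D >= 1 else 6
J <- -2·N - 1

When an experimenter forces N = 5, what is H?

21

Under do(N=5), the mechanism N <- 1 if D >= 1 else 6 is discarded; N is fixed at 5.
J = -2·N - 1  [with N=5]  = -11
H = -2·D - 2·J + 3  [with D=2, J=-11]  = 21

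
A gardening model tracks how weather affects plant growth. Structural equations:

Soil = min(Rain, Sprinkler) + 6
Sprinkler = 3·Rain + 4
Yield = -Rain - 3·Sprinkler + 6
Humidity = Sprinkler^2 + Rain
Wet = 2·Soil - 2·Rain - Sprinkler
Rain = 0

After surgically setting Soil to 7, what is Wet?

10

The intervention breaks the incoming arrows to Soil: Soil = min(Rain, Sprinkler) + 6 no longer applies, and Soil = 7.
Sprinkler = 3·Rain + 4  [with Rain=0]  = 4
Wet = 2·Soil - 2·Rain - Sprinkler  [with Soil=7, Rain=0, Sprinkler=4]  = 10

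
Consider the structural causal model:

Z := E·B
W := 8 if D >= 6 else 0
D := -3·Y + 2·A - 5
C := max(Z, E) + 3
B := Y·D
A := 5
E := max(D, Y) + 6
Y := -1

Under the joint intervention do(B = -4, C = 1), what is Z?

Setting B = -4, C = 1 by intervention discards those variables' equations.
D = -3·Y + 2·A - 5  [with Y=-1, A=5]  = 8
E = max(D, Y) + 6  [with D=8, Y=-1]  = 14
Z = E·B  [with E=14, B=-4]  = -56

-56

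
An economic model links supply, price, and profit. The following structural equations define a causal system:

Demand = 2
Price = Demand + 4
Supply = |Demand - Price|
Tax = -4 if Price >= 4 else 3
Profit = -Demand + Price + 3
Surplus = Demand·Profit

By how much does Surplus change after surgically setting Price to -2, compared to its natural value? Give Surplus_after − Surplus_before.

Under do(Price=-2), the mechanism Price = Demand + 4 is discarded; Price is fixed at -2.
Profit = -Demand + Price + 3  [with Demand=2, Price=-2]  = -1
Surplus = Demand·Profit  [with Demand=2, Profit=-1]  = -2
Without intervention: Price = Demand + 4  [with Demand=2]  = 6; Profit = -Demand + Price + 3  [with Demand=2, Price=6]  = 7; Surplus = Demand·Profit  [with Demand=2, Profit=7]  = 14.
Change = -2 − 14 = -16.

-16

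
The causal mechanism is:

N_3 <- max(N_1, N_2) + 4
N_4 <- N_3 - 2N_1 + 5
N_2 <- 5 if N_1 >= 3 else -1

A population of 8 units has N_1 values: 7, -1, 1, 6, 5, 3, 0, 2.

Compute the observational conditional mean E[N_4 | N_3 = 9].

E[N_4|N_3=9] averages over only the 2 units with N_3=9 (N_1 = 5, 3): N_4 = 4, 8, mean 6.

6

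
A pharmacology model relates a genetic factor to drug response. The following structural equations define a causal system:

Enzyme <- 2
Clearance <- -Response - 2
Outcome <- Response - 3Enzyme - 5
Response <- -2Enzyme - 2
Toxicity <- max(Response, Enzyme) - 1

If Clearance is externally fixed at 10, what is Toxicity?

Under do(Clearance=10), the mechanism Clearance <- -Response - 2 is discarded; Clearance is fixed at 10.
Since Toxicity is not a descendant of the intervened variable, it is unaffected.
Response = -2Enzyme - 2  [with Enzyme=2]  = -6
Toxicity = max(Response, Enzyme) - 1  [with Response=-6, Enzyme=2]  = 1

1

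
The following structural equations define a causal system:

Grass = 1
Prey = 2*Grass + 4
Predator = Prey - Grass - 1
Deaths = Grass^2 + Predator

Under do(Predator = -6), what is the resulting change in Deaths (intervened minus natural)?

The intervention breaks the incoming arrows to Predator: Predator = Prey - Grass - 1 no longer applies, and Predator = -6.
Deaths = Grass^2 + Predator  [with Grass=1, Predator=-6]  = -5
Without intervention: Prey = 2*Grass + 4  [with Grass=1]  = 6; Predator = Prey - Grass - 1  [with Prey=6, Grass=1]  = 4; Deaths = Grass^2 + Predator  [with Grass=1, Predator=4]  = 5.
Change = -5 − 5 = -10.

-10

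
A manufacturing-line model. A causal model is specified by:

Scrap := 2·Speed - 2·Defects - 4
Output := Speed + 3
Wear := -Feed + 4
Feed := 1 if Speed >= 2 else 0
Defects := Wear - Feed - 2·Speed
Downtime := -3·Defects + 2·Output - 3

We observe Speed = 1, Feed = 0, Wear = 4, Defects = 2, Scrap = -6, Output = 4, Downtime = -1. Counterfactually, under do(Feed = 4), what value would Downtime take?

23

Under do(Feed=4), the mechanism Feed := 1 if Speed >= 2 else 0 is discarded; Feed is fixed at 4.
Wear = -Feed + 4  [with Feed=4]  = 0
Defects = Wear - Feed - 2·Speed  [with Wear=0, Feed=4, Speed=1]  = -6
Output = Speed + 3  [with Speed=1]  = 4
Downtime = -3·Defects + 2·Output - 3  [with Defects=-6, Output=4]  = 23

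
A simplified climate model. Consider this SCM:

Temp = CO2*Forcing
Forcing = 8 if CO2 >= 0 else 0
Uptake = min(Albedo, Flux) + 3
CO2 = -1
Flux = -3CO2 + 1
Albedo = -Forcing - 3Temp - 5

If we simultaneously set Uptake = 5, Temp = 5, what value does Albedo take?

-20

Under do(Uptake = 5, Temp = 5), each intervened variable's structural equation is replaced by its fixed value.
Forcing = 8 if CO2 >= 0 else 0  [with CO2=-1]  = 0
Albedo = -Forcing - 3Temp - 5  [with Forcing=0, Temp=5]  = -20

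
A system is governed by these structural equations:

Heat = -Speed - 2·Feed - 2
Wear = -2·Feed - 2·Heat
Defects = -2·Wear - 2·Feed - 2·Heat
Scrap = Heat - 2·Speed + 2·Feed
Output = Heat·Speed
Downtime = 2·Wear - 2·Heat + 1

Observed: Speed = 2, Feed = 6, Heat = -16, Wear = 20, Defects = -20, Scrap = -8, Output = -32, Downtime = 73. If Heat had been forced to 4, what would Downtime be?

The intervention breaks the incoming arrows to Heat: Heat = -Speed - 2·Feed - 2 no longer applies, and Heat = 4.
Wear = -2·Feed - 2·Heat  [with Feed=6, Heat=4]  = -20
Downtime = 2·Wear - 2·Heat + 1  [with Wear=-20, Heat=4]  = -47

-47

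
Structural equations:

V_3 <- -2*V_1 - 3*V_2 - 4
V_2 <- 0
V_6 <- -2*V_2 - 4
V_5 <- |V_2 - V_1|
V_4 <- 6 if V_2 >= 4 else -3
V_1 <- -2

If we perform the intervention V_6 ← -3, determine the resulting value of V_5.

2

do(V_6=-3) replaces the equation V_6 <- -2*V_2 - 4 with the constant V_6 = -3.
Since V_5 is not a descendant of the intervened variable, it is unaffected.
V_5 = |V_2 - V_1|  [with V_2=0, V_1=-2]  = 2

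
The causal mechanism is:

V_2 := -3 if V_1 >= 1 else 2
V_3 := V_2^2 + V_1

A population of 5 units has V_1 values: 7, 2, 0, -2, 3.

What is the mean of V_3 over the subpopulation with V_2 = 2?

3

Conditioning on V_2=2 selects the 2 unit(s) with V_1 ∈ {0, -2}. Their V_3 values: 4, 2. Mean = 3.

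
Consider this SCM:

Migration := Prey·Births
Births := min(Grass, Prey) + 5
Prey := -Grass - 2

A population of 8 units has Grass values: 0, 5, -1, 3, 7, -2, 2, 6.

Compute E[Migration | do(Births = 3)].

-13.5

Every unit gets Births=3 under the intervention. Migration values become -6, -21, -3, -15, -27, 0, -12, -24; E[Migration|do(Births=3)] = -13.5.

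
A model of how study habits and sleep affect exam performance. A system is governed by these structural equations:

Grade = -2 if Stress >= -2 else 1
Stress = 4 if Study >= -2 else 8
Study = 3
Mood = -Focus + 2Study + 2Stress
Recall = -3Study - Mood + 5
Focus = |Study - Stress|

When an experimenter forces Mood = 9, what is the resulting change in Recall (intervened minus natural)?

4

Intervening sets Mood = 9 and removes its equation (Mood = -Focus + 2Study + 2Stress).
Recall = -3Study - Mood + 5  [with Study=3, Mood=9]  = -13
Without intervention: Stress = 4 if Study >= -2 else 8  [with Study=3]  = 4; Focus = |Study - Stress|  [with Study=3, Stress=4]  = 1; Mood = -Focus + 2Study + 2Stress  [with Focus=1, Study=3, Stress=4]  = 13; Recall = -3Study - Mood + 5  [with Study=3, Mood=13]  = -17.
Change = -13 − (-17) = 4.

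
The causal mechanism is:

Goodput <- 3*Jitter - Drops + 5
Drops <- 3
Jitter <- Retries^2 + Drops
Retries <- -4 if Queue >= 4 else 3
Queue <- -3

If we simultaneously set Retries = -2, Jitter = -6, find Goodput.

-16

Setting Retries = -2, Jitter = -6 by intervention discards those variables' equations.
Goodput = 3*Jitter - Drops + 5  [with Jitter=-6, Drops=3]  = -16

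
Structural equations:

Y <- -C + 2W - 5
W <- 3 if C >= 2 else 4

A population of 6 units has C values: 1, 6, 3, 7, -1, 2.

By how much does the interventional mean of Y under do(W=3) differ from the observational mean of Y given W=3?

Under do(W=3), W's equation is replaced by W=3 for every unit. Per-unit Y: 0, -5, -2, -6, 2, -1. Mean = -2.
Observing W=3 restricts to units where W's equation naturally yields 3: C ∈ {6, 3, 7, 2}. In that subpopulation Y = -5, -2, -6, -1, mean -3.5.
Difference = -2 − (-3.5) = 1.5.

1.5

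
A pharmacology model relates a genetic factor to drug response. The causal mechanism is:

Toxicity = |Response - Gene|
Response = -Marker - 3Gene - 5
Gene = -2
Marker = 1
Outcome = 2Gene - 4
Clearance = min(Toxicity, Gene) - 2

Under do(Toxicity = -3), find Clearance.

-5

Intervening sets Toxicity = -3 and removes its equation (Toxicity = |Response - Gene|).
Clearance = min(Toxicity, Gene) - 2  [with Toxicity=-3, Gene=-2]  = -5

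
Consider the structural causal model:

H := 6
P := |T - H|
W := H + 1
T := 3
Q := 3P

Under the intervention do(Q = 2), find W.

7

The intervention breaks the incoming arrows to Q: Q := 3P no longer applies, and Q = 2.
Since W is not a descendant of the intervened variable, it is unaffected.
W = H + 1  [with H=6]  = 7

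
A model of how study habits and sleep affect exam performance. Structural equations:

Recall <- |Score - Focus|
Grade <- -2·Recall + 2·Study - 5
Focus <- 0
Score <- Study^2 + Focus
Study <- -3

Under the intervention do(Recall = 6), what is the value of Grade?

Intervening sets Recall = 6 and removes its equation (Recall <- |Score - Focus|).
Grade = -2·Recall + 2·Study - 5  [with Recall=6, Study=-3]  = -23

-23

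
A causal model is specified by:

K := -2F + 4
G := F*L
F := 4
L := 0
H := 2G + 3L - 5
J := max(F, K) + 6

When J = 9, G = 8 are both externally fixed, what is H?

11

The joint intervention fixes J = 9, G = 8, removing each variable's own equation.
H = 2G + 3L - 5  [with G=8, L=0]  = 11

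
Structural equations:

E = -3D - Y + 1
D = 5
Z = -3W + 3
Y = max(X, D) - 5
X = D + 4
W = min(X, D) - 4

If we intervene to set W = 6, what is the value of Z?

The intervention breaks the incoming arrows to W: W = min(X, D) - 4 no longer applies, and W = 6.
Z = -3W + 3  [with W=6]  = -15

-15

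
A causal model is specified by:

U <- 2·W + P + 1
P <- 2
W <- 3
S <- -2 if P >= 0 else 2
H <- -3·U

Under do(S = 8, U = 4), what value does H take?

-12

Under do(S = 8, U = 4), each intervened variable's structural equation is replaced by its fixed value.
H = -3·U  [with U=4]  = -12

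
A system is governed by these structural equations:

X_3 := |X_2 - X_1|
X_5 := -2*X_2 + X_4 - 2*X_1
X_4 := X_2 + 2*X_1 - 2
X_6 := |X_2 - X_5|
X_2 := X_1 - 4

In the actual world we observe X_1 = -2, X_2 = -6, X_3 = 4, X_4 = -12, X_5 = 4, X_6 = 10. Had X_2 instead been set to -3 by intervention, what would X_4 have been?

Under do(X_2=-3), the mechanism X_2 := X_1 - 4 is discarded; X_2 is fixed at -3.
X_4 = X_2 + 2*X_1 - 2  [with X_2=-3, X_1=-2]  = -9

-9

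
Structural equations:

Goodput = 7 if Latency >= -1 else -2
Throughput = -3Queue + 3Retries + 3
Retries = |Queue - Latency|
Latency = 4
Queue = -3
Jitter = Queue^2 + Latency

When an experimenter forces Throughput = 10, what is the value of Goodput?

7

The intervention breaks the incoming arrows to Throughput: Throughput = -3Queue + 3Retries + 3 no longer applies, and Throughput = 10.
Since Goodput is not a descendant of the intervened variable, it is unaffected.
Goodput = 7 if Latency >= -1 else -2  [with Latency=4]  = 7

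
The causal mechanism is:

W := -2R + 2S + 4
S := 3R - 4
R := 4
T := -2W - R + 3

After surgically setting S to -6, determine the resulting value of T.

31

Under do(S=-6), the mechanism S := 3R - 4 is discarded; S is fixed at -6.
W = -2R + 2S + 4  [with R=4, S=-6]  = -16
T = -2W - R + 3  [with W=-16, R=4]  = 31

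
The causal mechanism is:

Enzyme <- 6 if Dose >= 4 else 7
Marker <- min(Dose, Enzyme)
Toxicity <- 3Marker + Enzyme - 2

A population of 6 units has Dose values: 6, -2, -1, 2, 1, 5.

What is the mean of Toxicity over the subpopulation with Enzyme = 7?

5

Conditioning on Enzyme=7 selects the 4 unit(s) with Dose ∈ {-2, -1, 2, 1}. Their Toxicity values: -1, 2, 11, 8. Mean = 5.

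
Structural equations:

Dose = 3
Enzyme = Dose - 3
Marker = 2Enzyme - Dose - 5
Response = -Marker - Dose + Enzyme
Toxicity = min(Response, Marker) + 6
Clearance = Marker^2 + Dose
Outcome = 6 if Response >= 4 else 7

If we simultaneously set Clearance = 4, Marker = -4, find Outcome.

Under do(Clearance = 4, Marker = -4), each intervened variable's structural equation is replaced by its fixed value.
Enzyme = Dose - 3  [with Dose=3]  = 0
Response = -Marker - Dose + Enzyme  [with Marker=-4, Dose=3, Enzyme=0]  = 1
Outcome = 6 if Response >= 4 else 7  [with Response=1]  = 7

7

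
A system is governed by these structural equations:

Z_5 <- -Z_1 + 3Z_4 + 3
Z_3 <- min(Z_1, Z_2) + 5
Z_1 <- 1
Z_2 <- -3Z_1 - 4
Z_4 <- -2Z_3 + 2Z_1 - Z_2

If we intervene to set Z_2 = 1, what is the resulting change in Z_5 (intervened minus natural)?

do(Z_2=1) replaces the equation Z_2 <- -3Z_1 - 4 with the constant Z_2 = 1.
Z_3 = min(Z_1, Z_2) + 5  [with Z_1=1, Z_2=1]  = 6
Z_4 = -2Z_3 + 2Z_1 - Z_2  [with Z_3=6, Z_1=1, Z_2=1]  = -11
Z_5 = -Z_1 + 3Z_4 + 3  [with Z_1=1, Z_4=-11]  = -31
Without intervention: Z_2 = -3Z_1 - 4  [with Z_1=1]  = -7; Z_3 = min(Z_1, Z_2) + 5  [with Z_1=1, Z_2=-7]  = -2; Z_4 = -2Z_3 + 2Z_1 - Z_2  [with Z_3=-2, Z_1=1, Z_2=-7]  = 13; Z_5 = -Z_1 + 3Z_4 + 3  [with Z_1=1, Z_4=13]  = 41.
Change = -31 − 41 = -72.

-72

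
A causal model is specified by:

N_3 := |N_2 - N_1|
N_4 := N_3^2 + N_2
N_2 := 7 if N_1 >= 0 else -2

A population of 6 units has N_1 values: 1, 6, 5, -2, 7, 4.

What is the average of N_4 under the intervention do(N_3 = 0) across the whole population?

5.5

The intervention sets N_3=0 in all 6 units regardless of N_1. Recomputing N_4 per unit gives 7, 7, 7, -2, 7, 7; average 5.5.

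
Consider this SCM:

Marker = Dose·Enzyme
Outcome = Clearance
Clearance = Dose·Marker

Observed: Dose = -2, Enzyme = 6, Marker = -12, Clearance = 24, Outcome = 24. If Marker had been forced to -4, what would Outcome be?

do(Marker=-4) replaces the equation Marker = Dose·Enzyme with the constant Marker = -4.
Clearance = Dose·Marker  [with Dose=-2, Marker=-4]  = 8
Outcome = Clearance  [with Clearance=8]  = 8

8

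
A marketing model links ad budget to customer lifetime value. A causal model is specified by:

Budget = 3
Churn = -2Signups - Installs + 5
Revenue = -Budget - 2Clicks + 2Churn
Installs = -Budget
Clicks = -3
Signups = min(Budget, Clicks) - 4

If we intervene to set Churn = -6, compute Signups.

-7

The intervention breaks the incoming arrows to Churn: Churn = -2Signups - Installs + 5 no longer applies, and Churn = -6.
Since Signups is not a descendant of the intervened variable, it is unaffected.
Signups = min(Budget, Clicks) - 4  [with Budget=3, Clicks=-3]  = -7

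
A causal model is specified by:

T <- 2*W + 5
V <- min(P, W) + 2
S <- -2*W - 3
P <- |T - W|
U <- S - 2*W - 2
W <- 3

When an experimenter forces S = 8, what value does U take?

Under do(S=8), the mechanism S <- -2*W - 3 is discarded; S is fixed at 8.
U = S - 2*W - 2  [with S=8, W=3]  = 0

0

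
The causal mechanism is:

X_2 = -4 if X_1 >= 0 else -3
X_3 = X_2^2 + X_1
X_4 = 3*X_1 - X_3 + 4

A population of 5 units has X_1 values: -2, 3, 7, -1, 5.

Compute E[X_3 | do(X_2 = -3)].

11.4

do(X_2=-3) breaks X_2's dependence on X_1. With X_2=-3 fixed, X_3 across the units is 7, 12, 16, 8, 14, mean 11.4.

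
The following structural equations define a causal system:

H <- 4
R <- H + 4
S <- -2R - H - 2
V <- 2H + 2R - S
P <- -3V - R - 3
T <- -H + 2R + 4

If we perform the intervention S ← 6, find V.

The intervention breaks the incoming arrows to S: S <- -2R - H - 2 no longer applies, and S = 6.
R = H + 4  [with H=4]  = 8
V = 2H + 2R - S  [with H=4, R=8, S=6]  = 18

18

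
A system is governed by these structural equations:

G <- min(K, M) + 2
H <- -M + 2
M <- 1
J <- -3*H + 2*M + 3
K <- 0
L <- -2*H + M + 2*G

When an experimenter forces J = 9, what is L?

3

The intervention breaks the incoming arrows to J: J <- -3*H + 2*M + 3 no longer applies, and J = 9.
Since L is not a descendant of the intervened variable, it is unaffected.
G = min(K, M) + 2  [with K=0, M=1]  = 2
H = -M + 2  [with M=1]  = 1
L = -2*H + M + 2*G  [with H=1, M=1, G=2]  = 3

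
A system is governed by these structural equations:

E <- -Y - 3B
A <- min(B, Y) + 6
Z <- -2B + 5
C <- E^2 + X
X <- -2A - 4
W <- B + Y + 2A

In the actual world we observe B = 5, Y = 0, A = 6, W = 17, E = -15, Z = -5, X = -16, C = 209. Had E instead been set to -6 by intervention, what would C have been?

do(E=-6) replaces the equation E <- -Y - 3B with the constant E = -6.
A = min(B, Y) + 6  [with B=5, Y=0]  = 6
X = -2A - 4  [with A=6]  = -16
C = E^2 + X  [with E=-6, X=-16]  = 20

20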